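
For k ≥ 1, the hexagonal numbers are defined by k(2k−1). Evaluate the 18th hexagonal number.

630

The 18th hexagonal number is n(2n−1) with n = 18.
18·(2·18 − 1) = 18·35 = 630.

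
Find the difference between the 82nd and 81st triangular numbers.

Consecutive triangular numbers differ by n: T_{82} − T_{81} = 82.

82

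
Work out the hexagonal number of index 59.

The 59th hexagonal number is n(2n−1) with n = 59.
59·(2·59 − 1) = 59·117 = 6903.

6903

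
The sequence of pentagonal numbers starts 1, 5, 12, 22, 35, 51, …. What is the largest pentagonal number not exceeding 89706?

89182

Solve n(3n−1)/2 ≤ 89706 for integer n.
n = 244 gives 89182 ≤ 89706, while n = 245 gives 89915 > 89706; so the answer is 89182.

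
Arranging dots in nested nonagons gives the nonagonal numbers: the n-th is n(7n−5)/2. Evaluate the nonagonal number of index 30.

3075

30·(7·30 − 5)/2 = 30·205/2 = 3075.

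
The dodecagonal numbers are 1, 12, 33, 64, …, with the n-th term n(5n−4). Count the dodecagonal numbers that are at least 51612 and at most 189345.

The n-th dodecagonal number is n(5n−4).
Smallest index with value ≥ 51612: n = 102 (giving 51612).
Largest index with value ≤ 189345: n = 195 (giving 189345).
Indices 102 through 195: 94 terms.

94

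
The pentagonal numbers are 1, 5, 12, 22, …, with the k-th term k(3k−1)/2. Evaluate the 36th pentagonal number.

1926

The 36th pentagonal number is n(3n−1)/2 with n = 36.
36·(3·36 − 1)/2 = 36·107/2 = 1926.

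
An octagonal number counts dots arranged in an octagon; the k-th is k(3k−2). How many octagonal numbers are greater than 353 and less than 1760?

The n-th octagonal number is n(3n−2).
Smallest index with value > 353: n = 12 (giving 408).
Largest index with value < 1760: n = 24 (giving 1680).
Indices 12 through 24: 13 terms.

13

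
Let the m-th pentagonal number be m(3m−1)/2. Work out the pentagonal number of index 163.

39772

The 163rd pentagonal number is n(3n−1)/2 with n = 163.
163·(3·163 − 1)/2 = 163·488/2 = 163·244 = 39772.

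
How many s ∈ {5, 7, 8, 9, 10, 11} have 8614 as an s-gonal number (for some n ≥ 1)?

1

s = 5: P(5, 75) = 8400 and P(5, 76) = 8626; 8614 is not s-gonal.
s = 7: P(7, 59) = 8614. ✓
s = 8: P(8, 53) = 8321 and P(8, 54) = 8640; 8614 is not s-gonal.
s = 9: P(9, 49) = 8281 and P(9, 50) = 8625; 8614 is not s-gonal.
s = 10: P(10, 46) = 8326 and P(10, 47) = 8695; 8614 is not s-gonal.
s = 11: P(11, 44) = 8558 and P(11, 45) = 8955; 8614 is not s-gonal.
Hits: s ∈ {7} → 1.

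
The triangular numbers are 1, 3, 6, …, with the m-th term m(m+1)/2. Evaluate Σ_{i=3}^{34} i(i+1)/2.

Σ i(i+1)/2 = (Σi² + Σi) / 2 over i = 3..34.
Σi = 595 − 3 = 592 and Σi² = 13685 − 5 = 13680.
(1·13680 + 1·592) / 2 = 14272/2 = 7136.

7136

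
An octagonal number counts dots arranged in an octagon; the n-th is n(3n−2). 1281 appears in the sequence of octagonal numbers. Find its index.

Set n(3n−2) = 1281, giving 3n² − 2n − 1281 = 0.
The discriminant is 4 + 12·1281 = 15376, and √15376 = 124.
So n = (2 + 124) / 6 = 126/6 = 21.

21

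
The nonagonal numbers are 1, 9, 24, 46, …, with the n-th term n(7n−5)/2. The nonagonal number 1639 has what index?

22

Set n(7n−5)/2 = 1639, giving 7n² − 5n − 3278 = 0.
The discriminant is 25 + 56·1639 = 91809, and √91809 = 303.
So n = (5 + 303) / 14 = 308/14 = 22.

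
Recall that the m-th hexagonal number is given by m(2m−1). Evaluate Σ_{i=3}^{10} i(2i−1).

708

Σ i(2i−1) = 2Σi² − Σi over i = 3..10.
Σi = 55 − 3 = 52 and Σi² = 385 − 5 = 380.
2·380 − 1·52 = 708.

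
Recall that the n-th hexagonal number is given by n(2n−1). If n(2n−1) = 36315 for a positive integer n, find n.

135

Set n(2n−1) = 36315, giving 2n² − n − 36315 = 0.
The discriminant is 1 + 8·36315 = 290521, and √290521 = 539.
So n = (1 + 539) / 4 = 540/4 = 135.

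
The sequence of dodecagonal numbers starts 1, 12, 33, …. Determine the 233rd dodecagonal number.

233·(5·233 − 4) = 233·1161 = 270513.

270513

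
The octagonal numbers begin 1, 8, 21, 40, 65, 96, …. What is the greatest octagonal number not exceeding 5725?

Solve n(3n−2) ≤ 5725 for integer n.
n = 44 gives 5720 ≤ 5725, while n = 45 gives 5985 > 5725; so the answer is 5720.

5720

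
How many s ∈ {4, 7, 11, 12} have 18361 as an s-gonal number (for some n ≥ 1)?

2

s = 4: P(4, 135) = 18225 and P(4, 136) = 18496; 18361 is not s-gonal.
s = 7: P(7, 86) = 18361. ✓
s = 11: P(11, 64) = 18208 and P(11, 65) = 18785; 18361 is not s-gonal.
s = 12: P(12, 61) = 18361. ✓
Hits: s ∈ {7, 12} → 2.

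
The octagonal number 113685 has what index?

Set n(3n−2) = 113685, giving 3n² − 2n − 113685 = 0.
The discriminant is 4 + 12·113685 = 1364224, and √1364224 = 1168.
So n = (2 + 1168) / 6 = 1170/6 = 195.

195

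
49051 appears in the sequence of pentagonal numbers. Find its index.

Set n(3n−1)/2 = 49051, giving 3n² − n − 98102 = 0.
The discriminant is 1 + 24·49051 = 1177225, and √1177225 = 1085.
So n = (1 + 1085) / 6 = 1086/6 = 181.

181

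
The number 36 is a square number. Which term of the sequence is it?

6

We need n² = 36, so n = √36 = 6.
Check: 6² = 36. ✓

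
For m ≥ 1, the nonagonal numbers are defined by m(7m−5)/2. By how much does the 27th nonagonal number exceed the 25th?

27·(7·27 − 5)/2 = 2484 and 25·(7·25 − 5)/2 = 2125.
Difference: 2484 − 2125 = 359.

359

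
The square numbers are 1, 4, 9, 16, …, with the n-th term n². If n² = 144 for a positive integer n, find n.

12

We need n² = 144, so n = √144 = 12.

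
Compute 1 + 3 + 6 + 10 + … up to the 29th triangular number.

Σ i(i+1)/2 = (Σi² + Σi) / 2 over i = 1..29.
Σi = 435 and Σi² = 8555.
(1·8555 + 1·435) / 2 = 8990/2 = 4495.

4495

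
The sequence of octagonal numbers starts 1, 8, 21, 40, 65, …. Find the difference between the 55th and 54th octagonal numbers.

325

Consecutive octagonal numbers differ by 6n − 5: here 6·55 − 5 = 325.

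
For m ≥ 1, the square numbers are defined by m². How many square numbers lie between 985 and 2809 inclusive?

The n-th square number is n².
Smallest index with value ≥ 985: n = 32 (giving 1024).
Largest index with value ≤ 2809: n = 53 (giving 2809).
Indices 32 through 53: 22 terms.

22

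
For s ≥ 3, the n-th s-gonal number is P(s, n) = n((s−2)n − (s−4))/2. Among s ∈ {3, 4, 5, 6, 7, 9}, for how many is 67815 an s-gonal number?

1

s = 3: P(3, 367) = 67528 and P(3, 368) = 67896; 67815 is not s-gonal.
s = 4: P(4, 260) = 67600 and P(4, 261) = 68121; 67815 is not s-gonal.
s = 5: P(5, 212) = 67310 and P(5, 213) = 67947; 67815 is not s-gonal.
s = 6: P(6, 184) = 67528 and P(6, 185) = 68265; 67815 is not s-gonal.
s = 7: P(7, 165) = 67815. ✓
s = 9: P(9, 139) = 67276 and P(9, 140) = 68250; 67815 is not s-gonal.
Hits: s ∈ {7} → 1.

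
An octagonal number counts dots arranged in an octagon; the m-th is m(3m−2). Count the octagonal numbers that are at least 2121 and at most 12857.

The n-th octagonal number is n(3n−2).
Smallest index with value ≥ 2121: n = 27 (giving 2133).
Largest index with value ≤ 12857: n = 65 (giving 12545).
Indices 27 through 65: 39 terms.

39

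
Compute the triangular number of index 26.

The 26th triangular number is n(n+1)/2 with n = 26.
26·27/2 = 702/2 = 351.

351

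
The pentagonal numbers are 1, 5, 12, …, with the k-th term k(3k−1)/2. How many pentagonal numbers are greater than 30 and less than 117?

4

The n-th pentagonal number is n(3n−1)/2.
Smallest index with value > 30: n = 5 (giving 35).
Largest index with value < 117: n = 8 (giving 92).
Indices 5 through 8: 4 terms.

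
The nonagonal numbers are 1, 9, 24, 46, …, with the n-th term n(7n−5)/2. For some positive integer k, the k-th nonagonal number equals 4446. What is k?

36

Set n(7n−5)/2 = 4446, giving 7n² − 5n − 8892 = 0.
The discriminant is 25 + 56·4446 = 249001, and √249001 = 499.
So n = (5 + 499) / 14 = 504/14 = 36.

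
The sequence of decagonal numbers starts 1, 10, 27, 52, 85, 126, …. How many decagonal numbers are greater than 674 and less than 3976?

The n-th decagonal number is n(4n−3).
Smallest index with value > 674: n = 14 (giving 742).
Largest index with value < 3976: n = 31 (giving 3751).
Indices 14 through 31: 18 terms.

18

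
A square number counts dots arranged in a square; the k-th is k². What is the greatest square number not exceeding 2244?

2209

Solve n² ≤ 2244 for integer n.
n = 47 gives 2209 ≤ 2244, while n = 48 gives 2304 > 2244; so the answer is 2209.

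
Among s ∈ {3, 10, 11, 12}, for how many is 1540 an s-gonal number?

2

s = 3: P(3, 55) = 1540. ✓
s = 10: P(10, 20) = 1540. ✓
s = 11: P(11, 18) = 1395 and P(11, 19) = 1558; 1540 is not s-gonal.
s = 12: P(12, 17) = 1377 and P(12, 18) = 1548; 1540 is not s-gonal.
Hits: s ∈ {3, 10} → 2.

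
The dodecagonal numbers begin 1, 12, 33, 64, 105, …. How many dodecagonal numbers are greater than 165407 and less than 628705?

172

The n-th dodecagonal number is n(5n−4).
Smallest index with value > 165407: n = 183 (giving 166713).
Largest index with value < 628705: n = 354 (giving 625164).
Indices 183 through 354: 172 terms.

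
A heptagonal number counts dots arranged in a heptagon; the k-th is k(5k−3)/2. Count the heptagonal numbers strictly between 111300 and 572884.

The n-th heptagonal number is n(5n−3)/2.
Smallest index with value > 111300: n = 212 (giving 112042).
Largest index with value < 572884: n = 478 (giving 570493).
Indices 212 through 478: 267 terms.

267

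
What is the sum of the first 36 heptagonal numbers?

39516

Σ i(5i−3)/2 = (5Σi² − 3Σi) / 2 over i = 1..36.
Σi = 666 and Σi² = 16206.
(5·16206 − 3·666) / 2 = 79032/2 = 39516.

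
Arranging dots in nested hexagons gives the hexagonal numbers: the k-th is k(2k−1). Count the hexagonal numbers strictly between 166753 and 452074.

186

The n-th hexagonal number is n(2n−1).
Smallest index with value > 166753: n = 290 (giving 167910).
Largest index with value < 452074: n = 475 (giving 450775).
Indices 290 through 475: 186 terms.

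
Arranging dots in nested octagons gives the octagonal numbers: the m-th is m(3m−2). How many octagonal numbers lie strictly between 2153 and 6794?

20

The n-th octagonal number is n(3n−2).
Smallest index with value > 2153: n = 28 (giving 2296).
Largest index with value < 6794: n = 47 (giving 6533).
Indices 28 through 47: 20 terms.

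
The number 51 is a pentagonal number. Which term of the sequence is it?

Set n(3n−1)/2 = 51, giving 3n² − n − 102 = 0.
So n = (1 + 35) / 6 = 36/6 = 6.

6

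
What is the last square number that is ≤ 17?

16

Solve n² ≤ 17 for integer n.
n = 4 gives 16 ≤ 17, while n = 5 gives 25 > 17; so the answer is 16.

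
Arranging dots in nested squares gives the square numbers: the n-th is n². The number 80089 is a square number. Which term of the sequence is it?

283

We need n² = 80089, so n = √80089 = 283.
Check: 283² = 80089. ✓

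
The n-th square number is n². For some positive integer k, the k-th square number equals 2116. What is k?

We need n² = 2116, so n = √2116 = 46.
Check: 46² = 2116. ✓

46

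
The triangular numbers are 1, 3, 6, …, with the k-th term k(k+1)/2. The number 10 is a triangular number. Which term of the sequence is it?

4

Set n(n+1)/2 = 10, giving n² + n − 20 = 0.
The discriminant is 1 + 8·10 = 81, and √81 = 9.
So n = (-1 + 9) / 2 = 8/2 = 4.
Check: 4·5/2 = 10. ✓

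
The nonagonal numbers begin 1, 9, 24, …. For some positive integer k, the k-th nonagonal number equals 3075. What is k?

Set n(7n−5)/2 = 3075, giving 7n² − 5n − 6150 = 0.
The discriminant is 25 + 56·3075 = 172225, and √172225 = 415.
So n = (5 + 415) / 14 = 420/14 = 30.
Check: 30·(7·30 − 5)/2 = 3075. ✓

30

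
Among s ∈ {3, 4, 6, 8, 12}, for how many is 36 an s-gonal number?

s = 3: P(3, 8) = 36. ✓
s = 4: P(4, 6) = 36. ✓
s = 6: P(6, 4) = 28 and P(6, 5) = 45; 36 is not s-gonal.
s = 8: P(8, 3) = 21 and P(8, 4) = 40; 36 is not s-gonal.
s = 12: P(12, 3) = 33 and P(12, 4) = 64; 36 is not s-gonal.
Hits: s ∈ {3, 4} → 2.

2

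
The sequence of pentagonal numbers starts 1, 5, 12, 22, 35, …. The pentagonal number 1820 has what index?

35

Set n(3n−1)/2 = 1820, giving 3n² − n − 3640 = 0.
The discriminant is 1 + 24·1820 = 43681, and √43681 = 209.
So n = (1 + 209) / 6 = 210/6 = 35.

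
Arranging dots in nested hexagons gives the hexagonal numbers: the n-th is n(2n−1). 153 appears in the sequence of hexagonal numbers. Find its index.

9

Set n(2n−1) = 153, giving 2n² − n − 153 = 0.
So n = (1 + 35) / 4 = 36/4 = 9.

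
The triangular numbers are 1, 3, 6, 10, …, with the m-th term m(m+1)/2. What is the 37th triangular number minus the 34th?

108

37·38/2 = 703 and 34·35/2 = 595.
Difference: 703 − 595 = 108.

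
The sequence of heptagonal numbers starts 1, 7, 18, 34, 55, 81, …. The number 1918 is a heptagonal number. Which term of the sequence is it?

28

Set n(5n−3)/2 = 1918, giving 5n² − 3n − 3836 = 0.
So n = (3 + 277) / 10 = 280/10 = 28.
Check: 28·(5·28 − 3)/2 = 1918. ✓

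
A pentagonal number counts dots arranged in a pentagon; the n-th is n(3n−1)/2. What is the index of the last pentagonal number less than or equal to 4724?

56

Solve n(3n−1)/2 ≤ 4724 for integer n.
n = 56 gives 4676 ≤ 4724, while n = 57 gives 4845 > 4724; so the answer is index 56.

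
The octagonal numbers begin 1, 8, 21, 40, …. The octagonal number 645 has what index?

Set n(3n−2) = 645, giving 3n² − 2n − 645 = 0.
The discriminant is 4 + 12·645 = 7744, and √7744 = 88.
So n = (2 + 88) / 6 = 90/6 = 15.

15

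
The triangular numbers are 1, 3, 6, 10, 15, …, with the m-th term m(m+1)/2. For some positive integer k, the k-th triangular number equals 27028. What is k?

232

Set n(n+1)/2 = 27028, giving n² + n − 54056 = 0.
The discriminant is 1 + 8·27028 = 216225, and √216225 = 465.
So n = (-1 + 465) / 2 = 464/2 = 232.
Check: 232·233/2 = 27028. ✓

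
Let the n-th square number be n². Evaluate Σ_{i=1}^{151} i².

Σ_{i=1}^{151} i² = 151·152·303/6 = 1159076.

1159076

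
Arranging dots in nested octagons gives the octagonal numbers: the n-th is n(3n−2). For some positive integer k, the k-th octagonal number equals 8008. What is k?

Set n(3n−2) = 8008, giving 3n² − 2n − 8008 = 0.
The discriminant is 4 + 12·8008 = 96100, and √96100 = 310.
So n = (2 + 310) / 6 = 312/6 = 52.
Check: 52·(3·52 − 2) = 8008. ✓

52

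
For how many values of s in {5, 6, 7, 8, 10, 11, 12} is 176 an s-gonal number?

2

s = 5: P(5, 11) = 176. ✓
s = 6: P(6, 9) = 153 and P(6, 10) = 190; 176 is not s-gonal.
s = 7: P(7, 8) = 148 and P(7, 9) = 189; 176 is not s-gonal.
s = 8: P(8, 8) = 176. ✓
s = 10: P(10, 7) = 175 and P(10, 8) = 232; 176 is not s-gonal.
s = 11: P(11, 6) = 141 and P(11, 7) = 196; 176 is not s-gonal.
s = 12: P(12, 6) = 156 and P(12, 7) = 217; 176 is not s-gonal.
Hits: s ∈ {5, 8} → 2.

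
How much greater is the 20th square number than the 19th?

39

n² − (n−1)² = 2n − 1, so 20² − 19² = 2·20 − 1 = 39.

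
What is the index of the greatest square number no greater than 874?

Solve n² ≤ 874 for integer n.
n = 29 gives 841 ≤ 874, while n = 30 gives 900 > 874; so the answer is index 29.

29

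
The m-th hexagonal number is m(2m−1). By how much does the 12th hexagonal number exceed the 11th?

Consecutive hexagonal numbers differ by 4n − 3: here 4·12 − 3 = 45.

45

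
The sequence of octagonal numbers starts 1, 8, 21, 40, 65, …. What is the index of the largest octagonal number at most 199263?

258

Solve n(3n−2) ≤ 199263 for integer n.
n = 258 gives 199176 ≤ 199263, while n = 259 gives 200725 > 199263; so the answer is index 258.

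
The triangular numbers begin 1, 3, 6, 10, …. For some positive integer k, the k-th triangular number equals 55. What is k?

Set n(n+1)/2 = 55, giving n² + n − 110 = 0.
The discriminant is 1 + 8·55 = 441, and √441 = 21.
So n = (-1 + 21) / 2 = 20/2 = 10.
Check: 10·11/2 = 55. ✓

10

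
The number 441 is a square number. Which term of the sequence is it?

We need n² = 441, so n = √441 = 21.

21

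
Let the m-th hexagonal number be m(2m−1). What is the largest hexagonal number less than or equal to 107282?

Solve n(2n−1) ≤ 107282 for integer n.
n = 231 gives 106491 ≤ 107282, while n = 232 gives 107416 > 107282; so the answer is 106491.

106491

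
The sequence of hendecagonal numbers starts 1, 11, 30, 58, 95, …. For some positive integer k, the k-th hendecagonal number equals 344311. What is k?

277

Set n(9n−7)/2 = 344311, giving 9n² − 7n − 688622 = 0.
The discriminant is 49 + 72·344311 = 24790441, and √24790441 = 4979.
So n = (7 + 4979) / 18 = 4986/18 = 277.
Check: 277·(9·277 − 7)/2 = 344311. ✓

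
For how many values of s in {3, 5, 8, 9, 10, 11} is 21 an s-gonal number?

s = 3: P(3, 6) = 21. ✓
s = 5: P(5, 3) = 12 and P(5, 4) = 22; 21 is not s-gonal.
s = 8: P(8, 3) = 21. ✓
s = 9: P(9, 2) = 9 and P(9, 3) = 24; 21 is not s-gonal.
s = 10: P(10, 2) = 10 and P(10, 3) = 27; 21 is not s-gonal.
s = 11: P(11, 2) = 11 and P(11, 3) = 30; 21 is not s-gonal.
Hits: s ∈ {3, 8} → 2.

2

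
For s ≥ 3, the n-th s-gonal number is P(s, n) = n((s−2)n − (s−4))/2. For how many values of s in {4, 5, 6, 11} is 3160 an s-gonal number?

1

s = 4: P(4, 56) = 3136 and P(4, 57) = 3249; 3160 is not s-gonal.
s = 5: P(5, 46) = 3151 and P(5, 47) = 3290; 3160 is not s-gonal.
s = 6: P(6, 40) = 3160. ✓
s = 11: P(11, 26) = 2951 and P(11, 27) = 3186; 3160 is not s-gonal.
Hits: s ∈ {6} → 1.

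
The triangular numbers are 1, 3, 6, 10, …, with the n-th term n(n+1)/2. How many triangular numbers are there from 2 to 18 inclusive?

The n-th triangular number is n(n+1)/2.
Smallest index with value ≥ 2: n = 2 (giving 3).
Largest index with value ≤ 18: n = 5 (giving 15).
Indices 2 through 5: 4 terms.

4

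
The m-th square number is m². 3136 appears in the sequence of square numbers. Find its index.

We need n² = 3136, so n = √3136 = 56.
Check: 56² = 3136. ✓

56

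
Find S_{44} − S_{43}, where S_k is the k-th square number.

n² − (n−1)² = 2n − 1, so 44² − 43² = 2·44 − 1 = 87.

87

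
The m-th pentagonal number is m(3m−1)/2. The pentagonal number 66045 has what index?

Set n(3n−1)/2 = 66045, giving 3n² − n − 132090 = 0.
The discriminant is 1 + 24·66045 = 1585081, and √1585081 = 1259.
So n = (1 + 1259) / 6 = 1260/6 = 210.

210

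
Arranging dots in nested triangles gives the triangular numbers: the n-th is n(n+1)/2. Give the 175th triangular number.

15400

The 175th triangular number is n(n+1)/2 with n = 175.
175·176/2 = 30800/2 = 15400.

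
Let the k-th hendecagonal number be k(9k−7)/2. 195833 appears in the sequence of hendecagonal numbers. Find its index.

209

Set n(9n−7)/2 = 195833, giving 9n² − 7n − 391666 = 0.
So n = (7 + 3755) / 18 = 3762/18 = 209.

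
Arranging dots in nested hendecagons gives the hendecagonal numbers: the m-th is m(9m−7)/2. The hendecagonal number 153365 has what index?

185

Set n(9n−7)/2 = 153365, giving 9n² − 7n − 306730 = 0.
The discriminant is 49 + 72·153365 = 11042329, and √11042329 = 3323.
So n = (7 + 3323) / 18 = 3330/18 = 185.
Check: 185·(9·185 − 7)/2 = 153365. ✓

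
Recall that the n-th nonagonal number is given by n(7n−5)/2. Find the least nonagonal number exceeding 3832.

Solve n(7n−5)/2 > 3832 for integer n.
The largest n with value ≤ 3832 is 33 (since 3729 ≤ 3832 < 3961), so the first above is n = 34, value 3961.

3961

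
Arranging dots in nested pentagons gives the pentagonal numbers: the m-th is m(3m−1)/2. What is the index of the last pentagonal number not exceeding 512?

Solve n(3n−1)/2 ≤ 512 for integer n.
n = 18 gives 477 ≤ 512, while n = 19 gives 532 > 512; so the answer is index 18.

18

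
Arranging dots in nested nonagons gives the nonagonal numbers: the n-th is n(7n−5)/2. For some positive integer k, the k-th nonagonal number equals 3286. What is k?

Set n(7n−5)/2 = 3286, giving 7n² − 5n − 6572 = 0.
So n = (5 + 429) / 14 = 434/14 = 31.
Check: 31·(7·31 − 5)/2 = 3286. ✓

31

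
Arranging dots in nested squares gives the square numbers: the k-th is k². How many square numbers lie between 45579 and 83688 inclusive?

The n-th square number is n².
Smallest index with value ≥ 45579: n = 214 (giving 45796).
Largest index with value ≤ 83688: n = 289 (giving 83521).
Indices 214 through 289: 76 terms.

76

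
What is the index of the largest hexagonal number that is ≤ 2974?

38

Solve n(2n−1) ≤ 2974 for integer n.
n = 38 gives 2850 ≤ 2974, while n = 39 gives 3003 > 2974; so the answer is index 38.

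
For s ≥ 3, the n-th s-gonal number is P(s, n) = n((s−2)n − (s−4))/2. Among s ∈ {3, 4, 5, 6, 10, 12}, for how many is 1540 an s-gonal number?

s = 3: P(3, 55) = 1540. ✓
s = 4: P(4, 39) = 1521 and P(4, 40) = 1600; 1540 is not s-gonal.
s = 5: P(5, 32) = 1520 and P(5, 33) = 1617; 1540 is not s-gonal.
s = 6: P(6, 28) = 1540. ✓
s = 10: P(10, 20) = 1540. ✓
s = 12: P(12, 17) = 1377 and P(12, 18) = 1548; 1540 is not s-gonal.
Hits: s ∈ {3, 6, 10} → 3.

3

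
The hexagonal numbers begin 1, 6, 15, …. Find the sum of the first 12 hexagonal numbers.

1222

Σ i(2i−1) = 2Σi² − Σi over i = 1..12.
Σi = 78 and Σi² = 650.
2·650 − 1·78 = 1222.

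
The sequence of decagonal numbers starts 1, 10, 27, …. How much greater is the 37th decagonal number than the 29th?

2088

37·(4·37 − 3) = 5365 and 29·(4·29 − 3) = 3277.
Difference: 5365 − 3277 = 2088.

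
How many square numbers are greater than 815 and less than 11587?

The n-th square number is n².
Smallest index with value > 815: n = 29 (giving 841).
Largest index with value < 11587: n = 107 (giving 11449).
Indices 29 through 107: 79 terms.

79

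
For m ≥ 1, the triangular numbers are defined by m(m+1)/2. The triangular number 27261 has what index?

Set n(n+1)/2 = 27261, giving n² + n − 54522 = 0.
The discriminant is 1 + 8·27261 = 218089, and √218089 = 467.
So n = (-1 + 467) / 2 = 466/2 = 233.

233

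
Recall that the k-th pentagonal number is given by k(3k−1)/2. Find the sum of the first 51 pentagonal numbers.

Σ i(3i−1)/2 = (3Σi² − Σi) / 2 over i = 1..51.
Σi = 1326 and Σi² = 45526.
(3·45526 − 1·1326) / 2 = 135252/2 = 67626.

67626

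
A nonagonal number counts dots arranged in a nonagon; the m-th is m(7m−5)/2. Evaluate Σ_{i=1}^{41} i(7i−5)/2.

81221

Σ i(7i−5)/2 = (7Σi² − 5Σi) / 2 over i = 1..41.
Σi = 861 and Σi² = 23821.
(7·23821 − 5·861) / 2 = 162442/2 = 81221.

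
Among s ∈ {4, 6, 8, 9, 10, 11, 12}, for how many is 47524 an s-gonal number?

s = 4: P(4, 218) = 47524. ✓
s = 6: P(6, 154) = 47278 and P(6, 155) = 47895; 47524 is not s-gonal.
s = 8: P(8, 126) = 47376 and P(8, 127) = 48133; 47524 is not s-gonal.
s = 9: P(9, 116) = 46806 and P(9, 117) = 47619; 47524 is not s-gonal.
s = 10: P(10, 109) = 47197 and P(10, 110) = 48070; 47524 is not s-gonal.
s = 11: P(11, 103) = 47380 and P(11, 104) = 48308; 47524 is not s-gonal.
s = 12: P(12, 97) = 46657 and P(12, 98) = 47628; 47524 is not s-gonal.
Hits: s ∈ {4} → 1.

1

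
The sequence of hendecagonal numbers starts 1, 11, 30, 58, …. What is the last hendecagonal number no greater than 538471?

537511

Solve n(9n−7)/2 ≤ 538471 for integer n.
n = 346 gives 537511 ≤ 538471, while n = 347 gives 540626 > 538471; so the answer is 537511.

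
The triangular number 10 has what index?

4

Set n(n+1)/2 = 10, giving n² + n − 20 = 0.
The discriminant is 1 + 8·10 = 81, and √81 = 9.
So n = (-1 + 9) / 2 = 8/2 = 4.
Check: 4·5/2 = 10. ✓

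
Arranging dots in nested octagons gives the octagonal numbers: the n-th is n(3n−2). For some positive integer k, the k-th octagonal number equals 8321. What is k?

53

Set n(3n−2) = 8321, giving 3n² − 2n − 8321 = 0.
The discriminant is 4 + 12·8321 = 99856, and √99856 = 316.
So n = (2 + 316) / 6 = 318/6 = 53.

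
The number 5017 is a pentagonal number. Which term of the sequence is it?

58

Set n(3n−1)/2 = 5017, giving 3n² − n − 10034 = 0.
So n = (1 + 347) / 6 = 348/6 = 58.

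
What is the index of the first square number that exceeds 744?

Solve n² > 744 for integer n.
The largest n with value ≤ 744 is 27 (since 729 ≤ 744 < 784), so the first above is n = 28, value 784.

28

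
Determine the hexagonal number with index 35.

2415

The 35th hexagonal number is n(2n−1) with n = 35.
35·(2·35 − 1) = 35·69 = 2415.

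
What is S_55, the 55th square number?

3025

55² = 3025.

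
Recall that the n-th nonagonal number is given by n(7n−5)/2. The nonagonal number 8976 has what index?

Set n(7n−5)/2 = 8976, giving 7n² − 5n − 17952 = 0.
The discriminant is 25 + 56·8976 = 502681, and √502681 = 709.
So n = (5 + 709) / 14 = 714/14 = 51.

51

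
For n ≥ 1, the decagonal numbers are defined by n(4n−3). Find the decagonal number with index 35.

The 35th decagonal number is n(4n−3) with n = 35.
35·(4·35 − 3) = 35·137 = 4795.

4795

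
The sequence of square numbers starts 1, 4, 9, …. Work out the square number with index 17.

The 17th square number is n² with n = 17.
17² = 289.

289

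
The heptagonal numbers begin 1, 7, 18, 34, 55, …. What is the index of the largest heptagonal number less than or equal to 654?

16

Solve n(5n−3)/2 ≤ 654 for integer n.
n = 16 gives 616 ≤ 654, while n = 17 gives 697 > 654; so the answer is index 16.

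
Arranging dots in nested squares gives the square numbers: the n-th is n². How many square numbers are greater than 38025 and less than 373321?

The n-th square number is n².
Smallest index with value > 38025: n = 196 (giving 38416).
Largest index with value < 373321: n = 610 (giving 372100).
Indices 196 through 610: 415 terms.

415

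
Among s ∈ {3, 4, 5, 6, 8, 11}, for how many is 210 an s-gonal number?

s = 3: P(3, 20) = 210. ✓
s = 4: P(4, 14) = 196 and P(4, 15) = 225; 210 is not s-gonal.
s = 5: P(5, 12) = 210. ✓
s = 6: P(6, 10) = 190 and P(6, 11) = 231; 210 is not s-gonal.
s = 8: P(8, 8) = 176 and P(8, 9) = 225; 210 is not s-gonal.
s = 11: P(11, 7) = 196 and P(11, 8) = 260; 210 is not s-gonal.
Hits: s ∈ {3, 5} → 2.

2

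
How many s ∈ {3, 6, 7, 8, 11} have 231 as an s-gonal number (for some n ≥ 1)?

2

s = 3: P(3, 21) = 231. ✓
s = 6: P(6, 11) = 231. ✓
s = 7: P(7, 9) = 189 and P(7, 10) = 235; 231 is not s-gonal.
s = 8: P(8, 9) = 225 and P(8, 10) = 280; 231 is not s-gonal.
s = 11: P(11, 7) = 196 and P(11, 8) = 260; 231 is not s-gonal.
Hits: s ∈ {3, 6} → 2.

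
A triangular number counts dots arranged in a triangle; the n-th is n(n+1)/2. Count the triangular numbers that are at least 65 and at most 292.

The n-th triangular number is n(n+1)/2.
Smallest index with value ≥ 65: n = 11 (giving 66).
Largest index with value ≤ 292: n = 23 (giving 276).
Indices 11 through 23: 13 terms.

13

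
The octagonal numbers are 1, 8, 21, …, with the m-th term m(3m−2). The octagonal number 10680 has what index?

Set n(3n−2) = 10680, giving 3n² − 2n − 10680 = 0.
The discriminant is 4 + 12·10680 = 128164, and √128164 = 358.
So n = (2 + 358) / 6 = 360/6 = 60.

60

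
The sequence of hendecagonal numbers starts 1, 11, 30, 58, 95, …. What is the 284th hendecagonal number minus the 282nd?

284·(9·284 − 7)/2 = 361958 and 282·(9·282 − 7)/2 = 356871.
Difference: 361958 − 356871 = 5087.

5087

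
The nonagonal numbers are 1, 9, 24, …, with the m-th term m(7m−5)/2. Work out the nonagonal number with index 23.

1794

23·(7·23 − 5)/2 = 23·156/2 = 23·78 = 1794.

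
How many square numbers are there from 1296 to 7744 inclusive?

53

The n-th square number is n².
Smallest index with value ≥ 1296: n = 36 (giving 1296).
Largest index with value ≤ 7744: n = 88 (giving 7744).
Indices 36 through 88: 53 terms.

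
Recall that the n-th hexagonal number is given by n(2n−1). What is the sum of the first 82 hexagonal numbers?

Σ i(2i−1) = 2Σi² − Σi over i = 1..82.
Σi = 3403 and Σi² = 187165.
2·187165 − 1·3403 = 370927.

370927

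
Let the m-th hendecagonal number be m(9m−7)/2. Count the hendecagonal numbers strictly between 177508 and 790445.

220

The n-th hendecagonal number is n(9n−7)/2.
Smallest index with value > 177508: n = 200 (giving 179300).
Largest index with value < 790445: n = 419 (giving 788558).
Indices 200 through 419: 220 terms.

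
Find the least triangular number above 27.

28

Solve n(n+1)/2 > 27 for integer n.
The largest n with value ≤ 27 is 6 (since 21 ≤ 27 < 28), so the first above is n = 7, value 28.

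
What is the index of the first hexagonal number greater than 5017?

Solve n(2n−1) > 5017 for integer n.
The largest n with value ≤ 5017 is 50 (since 4950 ≤ 5017 < 5151), so the first above is n = 51, value 5151.

51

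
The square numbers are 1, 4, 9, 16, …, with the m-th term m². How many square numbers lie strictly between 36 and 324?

11

The n-th square number is n².
Smallest index with value > 36: n = 7 (giving 49).
Largest index with value < 324: n = 17 (giving 289).
Indices 7 through 17: 11 terms.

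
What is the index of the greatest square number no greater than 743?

Solve n² ≤ 743 for integer n.
n = 27 gives 729 ≤ 743, while n = 28 gives 784 > 743; so the answer is index 27.

27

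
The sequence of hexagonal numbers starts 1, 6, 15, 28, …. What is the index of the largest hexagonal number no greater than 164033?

286

Solve n(2n−1) ≤ 164033 for integer n.
n = 286 gives 163306 ≤ 164033, while n = 287 gives 164451 > 164033; so the answer is index 286.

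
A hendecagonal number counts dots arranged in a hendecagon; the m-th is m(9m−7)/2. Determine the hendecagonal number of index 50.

11075

The 50th hendecagonal number is n(9n−7)/2 with n = 50.
50·(9·50 − 7)/2 = 50·443/2 = 11075.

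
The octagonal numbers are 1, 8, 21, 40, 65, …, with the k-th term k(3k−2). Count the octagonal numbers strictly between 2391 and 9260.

27

The n-th octagonal number is n(3n−2).
Smallest index with value > 2391: n = 29 (giving 2465).
Largest index with value < 9260: n = 55 (giving 8965).
Indices 29 through 55: 27 terms.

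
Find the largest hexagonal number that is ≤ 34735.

Solve n(2n−1) ≤ 34735 for integer n.
n = 132 gives 34716 ≤ 34735, while n = 133 gives 35245 > 34735; so the answer is 34716.

34716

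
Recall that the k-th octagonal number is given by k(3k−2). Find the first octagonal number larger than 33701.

34133

Solve n(3n−2) > 33701 for integer n.
The largest n with value ≤ 33701 is 106 (since 33496 ≤ 33701 < 34133), so the first above is n = 107, value 34133.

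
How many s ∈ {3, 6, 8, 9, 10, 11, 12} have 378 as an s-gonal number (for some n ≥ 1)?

2

s = 3: P(3, 27) = 378. ✓
s = 6: P(6, 14) = 378. ✓
s = 8: P(8, 11) = 341 and P(8, 12) = 408; 378 is not s-gonal.
s = 9: P(9, 10) = 325 and P(9, 11) = 396; 378 is not s-gonal.
s = 10: P(10, 10) = 370 and P(10, 11) = 451; 378 is not s-gonal.
s = 11: P(11, 9) = 333 and P(11, 10) = 415; 378 is not s-gonal.
s = 12: P(12, 9) = 369 and P(12, 10) = 460; 378 is not s-gonal.
Hits: s ∈ {3, 6} → 2.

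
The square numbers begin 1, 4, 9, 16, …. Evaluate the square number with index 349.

121801

349² = 121801.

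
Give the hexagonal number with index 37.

37·(2·37 − 1) = 37·73 = 2701.

2701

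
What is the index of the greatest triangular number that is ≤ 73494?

382

Solve n(n+1)/2 ≤ 73494 for integer n.
n = 382 gives 73153 ≤ 73494, while n = 383 gives 73536 > 73494; so the answer is index 382.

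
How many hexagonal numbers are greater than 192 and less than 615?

7

The n-th hexagonal number is n(2n−1).
Smallest index with value > 192: n = 11 (giving 231).
Largest index with value < 615: n = 17 (giving 561).
Indices 11 through 17: 7 terms.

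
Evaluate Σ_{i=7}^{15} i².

Σ_{i=7}^{15} i² = 1240 − 91 = 1149.

1149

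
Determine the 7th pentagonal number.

7·(3·7 − 1)/2 = 7·20/2 = 7·10 = 70.

70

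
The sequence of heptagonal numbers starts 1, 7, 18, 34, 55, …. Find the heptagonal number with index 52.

The 52nd heptagonal number is n(5n−3)/2 with n = 52.
52·(5·52 − 3)/2 = 52·257/2 = 6682.

6682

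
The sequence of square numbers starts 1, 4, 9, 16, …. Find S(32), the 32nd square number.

32² = 1024.

1024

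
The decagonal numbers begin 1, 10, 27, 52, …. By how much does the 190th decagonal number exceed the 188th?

190·(4·190 − 3) = 143830 and 188·(4·188 − 3) = 140812.
Difference: 143830 − 140812 = 3018.

3018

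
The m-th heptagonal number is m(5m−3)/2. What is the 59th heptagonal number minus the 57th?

59·(5·59 − 3)/2 = 8614 and 57·(5·57 − 3)/2 = 8037.
Difference: 8614 − 8037 = 577.

577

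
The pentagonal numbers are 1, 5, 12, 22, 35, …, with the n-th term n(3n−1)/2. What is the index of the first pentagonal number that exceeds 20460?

Solve n(3n−1)/2 > 20460 for integer n.
The largest n with value ≤ 20460 is 116 (since 20126 ≤ 20460 < 20475), so the first above is n = 117, value 20475.

117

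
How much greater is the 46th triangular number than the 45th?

46

Consecutive triangular numbers differ by n: T_{46} − T_{45} = 46.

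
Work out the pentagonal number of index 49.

3577

49·(3·49 − 1)/2 = 49·146/2 = 49·73 = 3577.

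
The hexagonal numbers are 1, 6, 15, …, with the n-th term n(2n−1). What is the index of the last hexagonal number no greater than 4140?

Solve n(2n−1) ≤ 4140 for integer n.
n = 45 gives 4005 ≤ 4140, while n = 46 gives 4186 > 4140; so the answer is index 45.

45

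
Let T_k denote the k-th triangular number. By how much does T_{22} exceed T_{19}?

63

22·23/2 = 253 and 19·20/2 = 190.
Difference: 253 − 190 = 63.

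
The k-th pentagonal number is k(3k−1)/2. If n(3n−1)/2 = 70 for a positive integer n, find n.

7

Set n(3n−1)/2 = 70, giving 3n² − n − 140 = 0.
So n = (1 + 41) / 6 = 42/6 = 7.
Check: 7·(3·7 − 1)/2 = 70. ✓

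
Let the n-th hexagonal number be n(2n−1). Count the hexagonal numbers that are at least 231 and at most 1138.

14

The n-th hexagonal number is n(2n−1).
Smallest index with value ≥ 231: n = 11 (giving 231).
Largest index with value ≤ 1138: n = 24 (giving 1128).
Indices 11 through 24: 14 terms.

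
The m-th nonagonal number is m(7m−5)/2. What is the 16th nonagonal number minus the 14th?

16·(7·16 − 5)/2 = 856 and 14·(7·14 − 5)/2 = 651.
Difference: 856 − 651 = 205.

205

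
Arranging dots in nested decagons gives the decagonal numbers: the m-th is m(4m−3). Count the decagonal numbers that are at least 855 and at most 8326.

The n-th decagonal number is n(4n−3).
Smallest index with value ≥ 855: n = 15 (giving 855).
Largest index with value ≤ 8326: n = 46 (giving 8326).
Indices 15 through 46: 32 terms.

32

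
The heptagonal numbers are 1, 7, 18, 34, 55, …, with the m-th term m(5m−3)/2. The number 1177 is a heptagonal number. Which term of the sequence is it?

Set n(5n−3)/2 = 1177, giving 5n² − 3n − 2354 = 0.
So n = (3 + 217) / 10 = 220/10 = 22.
Check: 22·(5·22 − 3)/2 = 1177. ✓

22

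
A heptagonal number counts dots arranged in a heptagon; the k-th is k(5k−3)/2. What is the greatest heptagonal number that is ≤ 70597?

70308

Solve n(5n−3)/2 ≤ 70597 for integer n.
n = 168 gives 70308 ≤ 70597, while n = 169 gives 71149 > 70597; so the answer is 70308.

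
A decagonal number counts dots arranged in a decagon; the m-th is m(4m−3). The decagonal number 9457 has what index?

Set n(4n−3) = 9457, giving 4n² − 3n − 9457 = 0.
The discriminant is 9 + 16·9457 = 151321, and √151321 = 389.
So n = (3 + 389) / 8 = 392/8 = 49.

49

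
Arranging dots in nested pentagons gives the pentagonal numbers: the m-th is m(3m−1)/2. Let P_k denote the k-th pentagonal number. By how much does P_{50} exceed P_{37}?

50·(3·50 − 1)/2 = 3725 and 37·(3·37 − 1)/2 = 2035.
Difference: 3725 − 2035 = 1690.

1690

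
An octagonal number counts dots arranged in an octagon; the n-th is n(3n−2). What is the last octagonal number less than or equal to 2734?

Solve n(3n−2) ≤ 2734 for integer n.
n = 30 gives 2640 ≤ 2734, while n = 31 gives 2821 > 2734; so the answer is 2640.

2640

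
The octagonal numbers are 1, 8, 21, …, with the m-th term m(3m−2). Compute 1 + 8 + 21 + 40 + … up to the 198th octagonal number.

7781895

Σ i(3i−2) = 3Σi² − 2Σi over i = 1..198.
Σi = 19701 and Σi² = 2607099.
3·2607099 − 2·19701 = 7781895.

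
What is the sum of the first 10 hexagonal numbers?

Σ i(2i−1) = 2Σi² − Σi over i = 1..10.
Σi = 55 and Σi² = 385.
2·385 − 1·55 = 715.

715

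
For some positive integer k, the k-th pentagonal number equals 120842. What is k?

284

Set n(3n−1)/2 = 120842, giving 3n² − n − 241684 = 0.
The discriminant is 1 + 24·120842 = 2900209, and √2900209 = 1703.
So n = (1 + 1703) / 6 = 1704/6 = 284.
Check: 284·(3·284 − 1)/2 = 120842. ✓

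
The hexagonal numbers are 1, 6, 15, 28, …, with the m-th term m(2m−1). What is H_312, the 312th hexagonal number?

The 312th hexagonal number is n(2n−1) with n = 312.
312·(2·312 − 1) = 312·623 = 194376.

194376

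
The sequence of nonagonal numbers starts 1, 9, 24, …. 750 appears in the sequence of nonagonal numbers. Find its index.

Set n(7n−5)/2 = 750, giving 7n² − 5n − 1500 = 0.
The discriminant is 25 + 56·750 = 42025, and √42025 = 205.
So n = (5 + 205) / 14 = 210/14 = 15.

15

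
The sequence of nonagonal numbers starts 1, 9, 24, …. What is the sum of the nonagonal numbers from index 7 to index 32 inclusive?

Σ i(7i−5)/2 = (7Σi² − 5Σi) / 2 over i = 7..32.
Σi = 528 − 21 = 507 and Σi² = 11440 − 91 = 11349.
(7·11349 − 5·507) / 2 = 76908/2 = 38454.

38454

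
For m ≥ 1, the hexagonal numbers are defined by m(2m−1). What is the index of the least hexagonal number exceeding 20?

4

Solve n(2n−1) > 20 for integer n.
The largest n with value ≤ 20 is 3 (since 15 ≤ 20 < 28), so the first above is n = 4, value 28.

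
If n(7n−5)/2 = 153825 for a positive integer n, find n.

Set n(7n−5)/2 = 153825, giving 7n² − 5n − 307650 = 0.
The discriminant is 25 + 56·153825 = 8614225, and √8614225 = 2935.
So n = (5 + 2935) / 14 = 2940/14 = 210.
Check: 210·(7·210 − 5)/2 = 153825. ✓

210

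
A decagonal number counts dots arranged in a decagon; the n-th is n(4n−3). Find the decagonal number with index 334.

The 334th decagonal number is n(4n−3) with n = 334.
334·(4·334 − 3) = 334·1333 = 445222.

445222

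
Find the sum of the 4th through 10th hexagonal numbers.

693

Σ i(2i−1) = 2Σi² − Σi over i = 4..10.
Σi = 55 − 6 = 49 and Σi² = 385 − 14 = 371.
2·371 − 1·49 = 693.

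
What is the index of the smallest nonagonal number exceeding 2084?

25

Solve n(7n−5)/2 > 2084 for integer n.
The largest n with value ≤ 2084 is 24 (since 1956 ≤ 2084 < 2125), so the first above is n = 25, value 2125.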